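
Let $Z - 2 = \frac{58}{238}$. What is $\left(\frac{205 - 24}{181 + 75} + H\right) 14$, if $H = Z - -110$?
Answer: $\frac{3440931}{2176} \approx 1581.3$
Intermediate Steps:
$Z = \frac{267}{119}$ ($Z = 2 + \frac{58}{238} = 2 + 58 \cdot \frac{1}{238} = 2 + \frac{29}{119} = \frac{267}{119} \approx 2.2437$)
$H = \frac{13357}{119}$ ($H = \frac{267}{119} - -110 = \frac{267}{119} + 110 = \frac{13357}{119} \approx 112.24$)
$\left(\frac{205 - 24}{181 + 75} + H\right) 14 = \left(\frac{205 - 24}{181 + 75} + \frac{13357}{119}\right) 14 = \left(\frac{181}{256} + \frac{13357}{119}\right) 14 = \frac{3440931}{30464} \cdot 14 = \frac{3440931}{2176}$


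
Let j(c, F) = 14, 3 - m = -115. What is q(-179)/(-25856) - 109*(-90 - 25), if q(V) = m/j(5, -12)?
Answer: 2268734661/180992 ≈ 12535.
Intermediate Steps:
m = 118 (m = 3 - 1*(-115) = 3 + 115 = 118)
q(V) = 59/7 (q(V) = 118/14 = 118*(1/14) = 59/7)
q(-179)/(-25856) - 109*(-90 - 25) = (59/7)/(-25856) - 109*(-90 - 25) = (59/7)*(-1/25856) - 109*(-115) = -59/180992 - 1*(-12535) = -59/180992 + 12535 = 2268734661/180992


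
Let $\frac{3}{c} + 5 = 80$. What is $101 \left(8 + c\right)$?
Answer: $\frac{20301}{25} \approx 812.04$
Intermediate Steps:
$c = \frac{1}{25}$ ($c = \frac{3}{-5 + 80} = \frac{3}{75} = 3 \cdot \frac{1}{75} = \frac{1}{25} \approx 0.04$)
$101 \left(8 + c\right) = 101 \left(8 + \frac{1}{25}\right) = 101 \cdot \frac{201}{25} = \frac{20301}{25}$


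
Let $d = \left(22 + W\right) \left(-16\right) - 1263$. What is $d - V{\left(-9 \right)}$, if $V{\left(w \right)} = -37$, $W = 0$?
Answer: $-1578$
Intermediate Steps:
$d = -1615$ ($d = \left(22 + 0\right) \left(-16\right) - 1263 = 22 \left(-16\right) - 1263 = -352 - 1263 = -1615$)
$d - V{\left(-9 \right)} = -1615 - -37 = -1615 + 37 = -1578$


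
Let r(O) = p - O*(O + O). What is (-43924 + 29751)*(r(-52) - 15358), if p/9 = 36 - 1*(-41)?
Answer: 284494629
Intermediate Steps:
p = 693 (p = 9*(36 - 1*(-41)) = 9*(36 + 41) = 9*77 = 693)
r(O) = 693 - 2*O**2 (r(O) = 693 - O*(O + O) = 693 - O*2*O = 693 - 2*O**2)
(-43924 + 29751)*(r(-52) - 15358) = (-43924 + 29751)*((693 - 2*(-52)**2) - 15358) = -14173*((693 - 2*2704) - 15358) = -14173*((693 - 5408) - 15358) = -14173*(-4715 - 15358) = -14173*(-20073) = 284494629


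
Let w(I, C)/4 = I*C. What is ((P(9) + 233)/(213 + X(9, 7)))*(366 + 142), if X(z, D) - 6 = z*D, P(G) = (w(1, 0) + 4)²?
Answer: 21082/47 ≈ 448.55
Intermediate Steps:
w(I, C) = 4*C*I (w(I, C) = 4*(I*C) = 4*(C*I) = 4*C*I)
P(G) = 16 (P(G) = (4*0*1 + 4)² = (0 + 4)² = 4² = 16)
X(z, D) = 6 + D*z (X(z, D) = 6 + z*D = 6 + D*z)
((P(9) + 233)/(213 + X(9, 7)))*(366 + 142) = ((16 + 233)/(213 + (6 + 7*9)))*(366 + 142) = (249/(213 + (6 + 63)))*508 = (249/(213 + 69))*508 = (249/282)*508 = (249*(1/282))*508 = (83/94)*508 = 21082/47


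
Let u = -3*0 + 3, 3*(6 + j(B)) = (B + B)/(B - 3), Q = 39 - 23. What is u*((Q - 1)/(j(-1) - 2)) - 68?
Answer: -3466/47 ≈ -73.745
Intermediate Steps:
Q = 16
j(B) = -6 + 2*B/(3*(-3 + B)) (j(B) = -6 + ((B + B)/(B - 3))/3 = -6 + ((2*B)/(-3 + B))/3 = -6 + (2*B/(-3 + B))/3 = -6 + 2*B/(3*(-3 + B)))
u = 3 (u = 0 + 3 = 3)
u*((Q - 1)/(j(-1) - 2)) - 68 = 3*((16 - 1)/(2*(27 - 8*(-1))/(3*(-3 - 1)) - 2)) - 68 = 3*(15/((2/3)*(27 + 8)/(-4) - 2)) - 68 = 3*(15/((2/3)*(-1/4)*35 - 2)) - 68 = 3*(15/(-35/6 - 2)) - 68 = 3*(15/(-47/6)) - 68 = 3*(15*(-6/47)) - 68 = 3*(-90/47) - 68 = -270/47 - 68 = -3466/47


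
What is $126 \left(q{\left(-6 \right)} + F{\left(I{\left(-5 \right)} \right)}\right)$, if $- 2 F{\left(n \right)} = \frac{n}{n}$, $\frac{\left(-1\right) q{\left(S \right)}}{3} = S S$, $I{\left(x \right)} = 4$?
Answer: $-13671$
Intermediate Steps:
$q{\left(S \right)} = - 3 S^{2}$ ($q{\left(S \right)} = - 3 S S = - 3 S^{2}$)
$F{\left(n \right)} = - \frac{1}{2}$ ($F{\left(n \right)} = - \frac{n \frac{1}{n}}{2} = \left(- \frac{1}{2}\right) 1 = - \frac{1}{2}$)
$126 \left(q{\left(-6 \right)} + F{\left(I{\left(-5 \right)} \right)}\right) = 126 \left(- 3 \left(-6\right)^{2} - \frac{1}{2}\right) = 126 \left(\left(-3\right) 36 - \frac{1}{2}\right) = 126 \left(-108 - \frac{1}{2}\right) = 126 \left(- \frac{217}{2}\right) = -13671$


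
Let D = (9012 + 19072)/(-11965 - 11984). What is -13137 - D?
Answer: -314589929/23949 ≈ -13136.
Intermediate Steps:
D = -28084/23949 (D = 28084/(-23949) = 28084*(-1/23949) = -28084/23949 ≈ -1.1727)
-13137 - D = -13137 - 1*(-28084/23949) = -13137 + 28084/23949 = -314589929/23949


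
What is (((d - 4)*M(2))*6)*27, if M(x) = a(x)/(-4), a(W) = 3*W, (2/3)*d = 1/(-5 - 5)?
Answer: 20169/20 ≈ 1008.5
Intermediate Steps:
d = -3/20 (d = 3/(2*(-5 - 5)) = (3/2)/(-10) = (3/2)*(-⅒) = -3/20 ≈ -0.15000)
M(x) = -3*x/4 (M(x) = (3*x)/(-4) = (3*x)*(-¼) = -3*x/4)
(((d - 4)*M(2))*6)*27 = (((-3/20 - 4)*(-¾*2))*6)*27 = (-83/20*(-3/2)*6)*27 = ((249/40)*6)*27 = (747/20)*27 = 20169/20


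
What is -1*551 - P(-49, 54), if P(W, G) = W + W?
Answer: -453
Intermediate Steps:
P(W, G) = 2*W
-1*551 - P(-49, 54) = -1*551 - 2*(-49) = -551 - 1*(-98) = -551 + 98 = -453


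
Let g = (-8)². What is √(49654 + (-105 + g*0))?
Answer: √49549 ≈ 222.60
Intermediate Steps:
g = 64
√(49654 + (-105 + g*0)) = √(49654 + (-105 + 64*0)) = √(49654 + (-105 + 0)) = √(49654 - 105) = √49549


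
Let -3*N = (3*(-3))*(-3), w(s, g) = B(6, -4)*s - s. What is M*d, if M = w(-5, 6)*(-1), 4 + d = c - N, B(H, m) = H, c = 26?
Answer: 775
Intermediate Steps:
w(s, g) = 5*s (w(s, g) = 6*s - s = 5*s)
N = -9 (N = -3*(-3)*(-3)/3 = -(-3)*(-3) = -⅓*27 = -9)
d = 31 (d = -4 + (26 - 1*(-9)) = -4 + (26 + 9) = -4 + 35 = 31)
M = 25 (M = (5*(-5))*(-1) = -25*(-1) = 25)
M*d = 25*31 = 775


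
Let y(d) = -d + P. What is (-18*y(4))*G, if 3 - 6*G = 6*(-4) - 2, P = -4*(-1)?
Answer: 0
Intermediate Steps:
P = 4
G = 29/6 (G = ½ - (6*(-4) - 2)/6 = ½ - (-24 - 2)/6 = ½ - ⅙*(-26) = ½ + 13/3 = 29/6 ≈ 4.8333)
y(d) = 4 - d (y(d) = -d + 4 = 4 - d)
(-18*y(4))*G = -18*(4 - 1*4)*(29/6) = -18*(4 - 4)*(29/6) = -18*0*(29/6) = 0*(29/6) = 0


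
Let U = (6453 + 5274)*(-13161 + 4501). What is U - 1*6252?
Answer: -101562072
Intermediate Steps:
U = -101555820 (U = 11727*(-8660) = -101555820)
U - 1*6252 = -101555820 - 1*6252 = -101555820 - 6252 = -101562072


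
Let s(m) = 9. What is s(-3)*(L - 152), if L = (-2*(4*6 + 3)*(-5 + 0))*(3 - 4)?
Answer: -3798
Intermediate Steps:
L = -270 (L = -2*(24 + 3)*(-5)*(-1) = -54*(-5)*(-1) = -2*(-135)*(-1) = 270*(-1) = -270)
s(-3)*(L - 152) = 9*(-270 - 152) = 9*(-422) = -3798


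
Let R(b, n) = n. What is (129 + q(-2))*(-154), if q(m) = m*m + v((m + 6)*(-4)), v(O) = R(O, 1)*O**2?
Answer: -59906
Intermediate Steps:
v(O) = O**2 (v(O) = 1*O**2 = O**2)
q(m) = m**2 + (-24 - 4*m)**2 (q(m) = m*m + ((m + 6)*(-4))**2 = m**2 + ((6 + m)*(-4))**2 = m**2 + (-24 - 4*m)**2)
(129 + q(-2))*(-154) = (129 + ((-2)**2 + 16*(6 - 2)**2))*(-154) = (129 + (4 + 16*4**2))*(-154) = (129 + (4 + 16*16))*(-154) = (129 + (4 + 256))*(-154) = (129 + 260)*(-154) = 389*(-154) = -59906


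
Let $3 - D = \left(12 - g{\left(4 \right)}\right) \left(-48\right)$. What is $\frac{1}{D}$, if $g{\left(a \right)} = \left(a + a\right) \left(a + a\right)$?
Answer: $- \frac{1}{2493} \approx -0.00040112$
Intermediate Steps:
$g{\left(a \right)} = 4 a^{2}$ ($g{\left(a \right)} = 2 a 2 a = 4 a^{2}$)
$D = -2493$ ($D = 3 - \left(12 - 4 \cdot 4^{2}\right) \left(-48\right) = 3 - \left(12 - 4 \cdot 16\right) \left(-48\right) = 3 - \left(12 - 64\right) \left(-48\right) = 3 - \left(-52\right) \left(-48\right) = 3 - 2496 = -2493$)
$\frac{1}{D} = \frac{1}{-2493} = - \frac{1}{2493}$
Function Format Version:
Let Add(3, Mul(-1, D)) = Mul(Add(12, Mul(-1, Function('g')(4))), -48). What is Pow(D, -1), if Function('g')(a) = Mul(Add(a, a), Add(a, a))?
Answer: Rational(-1, 2493) ≈ -0.00040112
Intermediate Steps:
Function('g')(a) = Mul(4, Pow(a, 2)) (Function('g')(a) = Mul(Mul(2, a), Mul(2, a)) = Mul(4, Pow(a, 2)))
D = -2493 (D = Add(3, Mul(-1, Mul(Add(12, Mul(-1, Mul(4, Pow(4, 2)))), -48))) = Add(3, Mul(-1, Mul(Add(12, Mul(-1, Mul(4, 16))), -48))) = Add(3, Mul(-1, Mul(Add(12, Mul(-1, 64)), -48))) = Add(3, Mul(-1, Mul(Add(12, -64), -48))) = Add(3, Mul(-1, Mul(-52, -48))) = Add(3, Mul(-1, 2496)) = Add(3, -2496) = -2493)
Pow(D, -1) = Pow(-2493, -1) = Rational(-1, 2493)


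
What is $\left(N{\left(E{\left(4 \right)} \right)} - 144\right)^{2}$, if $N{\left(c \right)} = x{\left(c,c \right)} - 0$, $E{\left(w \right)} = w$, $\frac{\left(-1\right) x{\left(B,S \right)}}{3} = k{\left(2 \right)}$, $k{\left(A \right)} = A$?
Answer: $22500$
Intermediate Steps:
$x{\left(B,S \right)} = -6$ ($x{\left(B,S \right)} = \left(-3\right) 2 = -6$)
$N{\left(c \right)} = -6$ ($N{\left(c \right)} = -6 - 0 = -6 + 0 = -6$)
$\left(N{\left(E{\left(4 \right)} \right)} - 144\right)^{2} = \left(-6 - 144\right)^{2} = \left(-150\right)^{2} = 22500$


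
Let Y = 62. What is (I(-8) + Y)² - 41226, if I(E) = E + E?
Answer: -39110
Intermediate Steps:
I(E) = 2*E
(I(-8) + Y)² - 41226 = (2*(-8) + 62)² - 41226 = (-16 + 62)² - 41226 = 46² - 41226 = 2116 - 41226 = -39110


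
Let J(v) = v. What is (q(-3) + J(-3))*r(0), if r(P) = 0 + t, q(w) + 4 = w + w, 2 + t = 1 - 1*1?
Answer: 26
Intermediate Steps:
t = -2 (t = -2 + (1 - 1*1) = -2 + (1 - 1) = -2 + 0 = -2)
q(w) = -4 + 2*w (q(w) = -4 + (w + w) = -4 + 2*w)
r(P) = -2 (r(P) = 0 - 2 = -2)
(q(-3) + J(-3))*r(0) = ((-4 + 2*(-3)) - 3)*(-2) = ((-4 - 6) - 3)*(-2) = (-10 - 3)*(-2) = -13*(-2) = 26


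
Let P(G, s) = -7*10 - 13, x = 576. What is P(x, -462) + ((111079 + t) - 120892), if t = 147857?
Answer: 137961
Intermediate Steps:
P(G, s) = -83 (P(G, s) = -70 - 13 = -83)
P(x, -462) + ((111079 + t) - 120892) = -83 + ((111079 + 147857) - 120892) = -83 + (258936 - 120892) = -83 + 138044 = 137961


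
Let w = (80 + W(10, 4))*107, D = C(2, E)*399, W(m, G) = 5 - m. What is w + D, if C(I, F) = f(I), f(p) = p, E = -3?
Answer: 8823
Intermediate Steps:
C(I, F) = I
D = 798 (D = 2*399 = 798)
w = 8025 (w = (80 + (5 - 1*10))*107 = (80 + (5 - 10))*107 = (80 - 5)*107 = 75*107 = 8025)
w + D = 8025 + 798 = 8823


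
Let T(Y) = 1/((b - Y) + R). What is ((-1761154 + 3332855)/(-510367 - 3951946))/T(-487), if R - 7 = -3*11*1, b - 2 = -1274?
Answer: 74979383/262489 ≈ 285.65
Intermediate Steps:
b = -1272 (b = 2 - 1274 = -1272)
R = -26 (R = 7 - 3*11*1 = 7 - 33*1 = 7 - 33 = -26)
T(Y) = 1/(-1298 - Y) (T(Y) = 1/((-1272 - Y) - 26) = 1/(-1298 - Y))
((-1761154 + 3332855)/(-510367 - 3951946))/T(-487) = ((-1761154 + 3332855)/(-510367 - 3951946))/((-1/(1298 - 487))) = (1571701/(-4462313))/((-1/811)) = (1571701*(-1/4462313))/((-1*1/811)) = -92453/(262489*(-1/811)) = -92453/262489*(-811) = 74979383/262489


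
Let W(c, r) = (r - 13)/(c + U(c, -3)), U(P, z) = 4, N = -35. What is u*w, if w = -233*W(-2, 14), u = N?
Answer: 8155/2 ≈ 4077.5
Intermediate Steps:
u = -35
W(c, r) = (-13 + r)/(4 + c) (W(c, r) = (r - 13)/(c + 4) = (-13 + r)/(4 + c))
w = -233/2 (w = -233*(-13 + 14)/(4 - 2) = -233/2 ≈ -116.50)
u*w = -35*(-233/2) = 8155/2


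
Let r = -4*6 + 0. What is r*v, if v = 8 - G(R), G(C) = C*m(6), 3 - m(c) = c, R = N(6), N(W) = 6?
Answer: -624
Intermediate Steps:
R = 6
m(c) = 3 - c
G(C) = -3*C (G(C) = C*(3 - 1*6) = C*(3 - 6) = C*(-3) = -3*C)
r = -24 (r = -24 + 0 = -24)
v = 26 (v = 8 - (-3)*6 = 8 - 1*(-18) = 8 + 18 = 26)
r*v = -24*26 = -624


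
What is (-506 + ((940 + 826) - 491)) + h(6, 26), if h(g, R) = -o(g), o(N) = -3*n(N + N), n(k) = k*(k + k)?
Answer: 1633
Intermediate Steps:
n(k) = 2*k² (n(k) = k*(2*k) = 2*k²)
o(N) = -24*N² (o(N) = -6*(N + N)² = -6*(2*N)² = -6*4*N² = -24*N²)
h(g, R) = 24*g² (h(g, R) = -(-24)*g² = 24*g²)
(-506 + ((940 + 826) - 491)) + h(6, 26) = (-506 + ((940 + 826) - 491)) + 24*6² = (-506 + (1766 - 491)) + 24*36 = (-506 + 1275) + 864 = 769 + 864 = 1633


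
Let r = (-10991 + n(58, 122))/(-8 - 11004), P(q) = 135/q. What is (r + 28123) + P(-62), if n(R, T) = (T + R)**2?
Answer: 9598997767/341372 ≈ 28119.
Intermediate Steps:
n(R, T) = (R + T)**2
r = -21409/11012 (r = (-10991 + (58 + 122)**2)/(-8 - 11004) = (-10991 + 180**2)/(-11012) = (-10991 + 32400)*(-1/11012) = 21409*(-1/11012) = -21409/11012 ≈ -1.9442)
(r + 28123) + P(-62) = (-21409/11012 + 28123) + 135/(-62) = 309669067/11012 + 135*(-1/62) = 309669067/11012 - 135/62 = 9598997767/341372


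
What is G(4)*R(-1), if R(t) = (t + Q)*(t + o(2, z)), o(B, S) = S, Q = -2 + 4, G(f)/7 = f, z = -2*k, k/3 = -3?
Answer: 476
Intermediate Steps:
k = -9 (k = 3*(-3) = -9)
z = 18 (z = -2*(-9) = 18)
G(f) = 7*f
Q = 2
R(t) = (2 + t)*(18 + t) (R(t) = (t + 2)*(t + 18) = (2 + t)*(18 + t))
G(4)*R(-1) = (7*4)*(36 + (-1)² + 20*(-1)) = 28*(36 + 1 - 20) = 28*17 = 476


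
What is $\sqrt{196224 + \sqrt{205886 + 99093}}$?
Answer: $\sqrt{196224 + \sqrt{304979}} \approx 443.59$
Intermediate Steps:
$\sqrt{196224 + \sqrt{205886 + 99093}} = \sqrt{196224 + \sqrt{304979}}$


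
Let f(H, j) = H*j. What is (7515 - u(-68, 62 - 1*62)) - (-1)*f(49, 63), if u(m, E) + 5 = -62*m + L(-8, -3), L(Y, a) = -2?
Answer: 6393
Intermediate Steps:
u(m, E) = -7 - 62*m (u(m, E) = -5 + (-62*m - 2) = -5 + (-2 - 62*m) = -7 - 62*m)
(7515 - u(-68, 62 - 1*62)) - (-1)*f(49, 63) = (7515 - (-7 - 62*(-68))) - (-1)*49*63 = (7515 - (-7 + 4216)) - (-1)*3087 = (7515 - 1*4209) - 1*(-3087) = (7515 - 4209) + 3087 = 3306 + 3087 = 6393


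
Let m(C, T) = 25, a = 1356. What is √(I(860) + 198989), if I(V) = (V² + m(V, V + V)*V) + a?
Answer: √961445 ≈ 980.53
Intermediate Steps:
I(V) = 1356 + V² + 25*V (I(V) = (V² + 25*V) + 1356 = 1356 + V² + 25*V)
√(I(860) + 198989) = √((1356 + 860² + 25*860) + 198989) = √((1356 + 739600 + 21500) + 198989) = √(762456 + 198989) = √961445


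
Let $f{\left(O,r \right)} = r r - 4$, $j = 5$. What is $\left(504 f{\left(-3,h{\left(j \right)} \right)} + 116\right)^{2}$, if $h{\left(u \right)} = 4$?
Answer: $37994896$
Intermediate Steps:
$f{\left(O,r \right)} = -4 + r^{2}$ ($f{\left(O,r \right)} = r^{2} - 4 = -4 + r^{2}$)
$\left(504 f{\left(-3,h{\left(j \right)} \right)} + 116\right)^{2} = \left(504 \left(-4 + 4^{2}\right) + 116\right)^{2} = \left(504 \left(-4 + 16\right) + 116\right)^{2} = \left(504 \cdot 12 + 116\right)^{2} = \left(6048 + 116\right)^{2} = 6164^{2} = 37994896$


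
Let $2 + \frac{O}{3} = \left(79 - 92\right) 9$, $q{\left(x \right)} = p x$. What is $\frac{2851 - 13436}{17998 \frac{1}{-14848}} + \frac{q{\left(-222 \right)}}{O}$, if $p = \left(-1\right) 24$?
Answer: $\frac{9335399536}{1070881} \approx 8717.5$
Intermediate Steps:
$p = -24$
$q{\left(x \right)} = - 24 x$
$O = -357$ ($O = -6 + 3 \left(79 - 92\right) 9 = -6 + 3 \left(\left(-13\right) 9\right) = -6 + 3 \left(-117\right) = -6 - 351 = -357$)
$\frac{2851 - 13436}{17998 \frac{1}{-14848}} + \frac{q{\left(-222 \right)}}{O} = \frac{2851 - 13436}{17998 \frac{1}{-14848}} + \frac{\left(-24\right) \left(-222\right)}{-357} = \frac{2851 - 13436}{17998 \left(- \frac{1}{14848}\right)} + 5328 \left(- \frac{1}{357}\right) = - \frac{10585}{- \frac{8999}{7424}} - \frac{1776}{119} = \left(-10585\right) \left(- \frac{7424}{8999}\right) - \frac{1776}{119} = \frac{78583040}{8999} - \frac{1776}{119} = \frac{9335399536}{1070881}$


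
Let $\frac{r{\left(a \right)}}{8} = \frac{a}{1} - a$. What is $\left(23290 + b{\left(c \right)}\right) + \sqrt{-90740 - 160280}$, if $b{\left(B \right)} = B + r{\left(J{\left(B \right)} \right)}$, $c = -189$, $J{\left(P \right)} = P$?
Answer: $23101 + 2 i \sqrt{62755} \approx 23101.0 + 501.02 i$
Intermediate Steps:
$r{\left(a \right)} = 0$ ($r{\left(a \right)} = 8 \left(\frac{a}{1} - a\right) = 8 \left(a 1 - a\right) = 8 \left(a - a\right) = 8 \cdot 0 = 0$)
$b{\left(B \right)} = B$ ($b{\left(B \right)} = B + 0 = B$)
$\left(23290 + b{\left(c \right)}\right) + \sqrt{-90740 - 160280} = \left(23290 - 189\right) + \sqrt{-90740 - 160280} = 23101 + \sqrt{-251020} = 23101 + 2 i \sqrt{62755}$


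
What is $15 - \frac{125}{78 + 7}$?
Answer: $\frac{230}{17} \approx 13.529$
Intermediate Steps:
$15 - \frac{125}{78 + 7} = 15 - \frac{125}{85} = 15 - \frac{25}{17} = \frac{230}{17}$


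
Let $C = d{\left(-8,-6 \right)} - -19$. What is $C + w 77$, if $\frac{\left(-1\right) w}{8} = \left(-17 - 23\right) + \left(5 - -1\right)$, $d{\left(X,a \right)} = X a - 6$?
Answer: $21005$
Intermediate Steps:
$d{\left(X,a \right)} = -6 + X a$
$w = 272$ ($w = - 8 \left(\left(-17 - 23\right) + \left(5 - -1\right)\right) = - 8 \left(-40 + \left(5 + 1\right)\right) = - 8 \left(-40 + 6\right) = \left(-8\right) \left(-34\right) = 272$)
$C = 61$ ($C = \left(-6 - -48\right) - -19 = \left(-6 + 48\right) + 19 = 42 + 19 = 61$)
$C + w 77 = 61 + 272 \cdot 77 = 61 + 20944 = 21005$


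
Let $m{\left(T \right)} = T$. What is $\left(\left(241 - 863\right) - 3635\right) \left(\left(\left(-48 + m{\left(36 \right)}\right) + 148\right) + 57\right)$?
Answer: $-821601$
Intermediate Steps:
$\left(\left(241 - 863\right) - 3635\right) \left(\left(\left(-48 + m{\left(36 \right)}\right) + 148\right) + 57\right) = \left(\left(241 - 863\right) - 3635\right) \left(\left(\left(-48 + 36\right) + 148\right) + 57\right) = \left(-622 - 3635\right) \left(\left(-12 + 148\right) + 57\right) = - 4257 \left(136 + 57\right) = \left(-4257\right) 193 = -821601$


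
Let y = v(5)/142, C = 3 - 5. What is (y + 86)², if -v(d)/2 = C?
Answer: 37307664/5041 ≈ 7400.8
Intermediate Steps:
C = -2
v(d) = 4 (v(d) = -2*(-2) = 4)
y = 2/71 (y = 4/142 = 4*(1/142) = 2/71 ≈ 0.028169)
(y + 86)² = (2/71 + 86)² = (6108/71)² = 37307664/5041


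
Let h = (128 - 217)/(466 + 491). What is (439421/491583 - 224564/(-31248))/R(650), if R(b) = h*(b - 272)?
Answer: -106438699565/463059388008 ≈ -0.22986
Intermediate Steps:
h = -89/957 ≈ -0.092999
R(b) = 24208/957 - 89*b/957 (R(b) = -89*(b - 272)/957 = -89*(-272 + b)/957 = 24208/957 - 89*b/957)
(439421/491583 - 224564/(-31248))/R(650) = (439421/491583 - 224564/(-31248))/(24208/957 - 89/957*650) = (439421*(1/491583) - 224564*(-1/31248))/(24208/957 - 57850/957) = (439421/491583 + 1811/252)/(-11214/319) = (333663635/41292972)*(-319/11214) = -106438699565/463059388008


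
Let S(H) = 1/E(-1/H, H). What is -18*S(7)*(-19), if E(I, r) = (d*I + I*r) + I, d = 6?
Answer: -171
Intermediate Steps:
E(I, r) = 7*I + I*r (E(I, r) = (6*I + I*r) + I = 7*I + I*r)
S(H) = -H/(7 + H) (S(H) = 1/((-1/H)*(7 + H)) = 1/(-(7 + H)/H) = -H/(7 + H))
-18*S(7)*(-19) = -126/(-7 - 1*7)*(-19) = -126/(-7 - 7)*(-19) = -126/(-14)*(-19) = -126*(-1)/14*(-19) = -18*(-½)*(-19) = 9*(-19) = -171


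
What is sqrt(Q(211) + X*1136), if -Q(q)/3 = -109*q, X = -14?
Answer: sqrt(53093) ≈ 230.42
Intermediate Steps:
Q(q) = 327*q (Q(q) = -(-327)*q = 327*q)
sqrt(Q(211) + X*1136) = sqrt(327*211 - 14*1136) = sqrt(68997 - 15904) = sqrt(53093)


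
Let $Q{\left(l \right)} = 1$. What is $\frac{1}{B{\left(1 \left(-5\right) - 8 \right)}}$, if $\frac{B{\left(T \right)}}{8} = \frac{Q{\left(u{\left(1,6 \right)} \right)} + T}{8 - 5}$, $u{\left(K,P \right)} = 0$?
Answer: $- \frac{1}{32} \approx -0.03125$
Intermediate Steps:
$B{\left(T \right)} = \frac{8}{3} + \frac{8 T}{3}$ ($B{\left(T \right)} = 8 \frac{1 + T}{8 - 5} = 8 \frac{1 + T}{3} = 8 \left(1 + T\right) \frac{1}{3} = 8 \left(\frac{1}{3} + \frac{T}{3}\right) = \frac{8}{3} + \frac{8 T}{3}$)
$\frac{1}{B{\left(1 \left(-5\right) - 8 \right)}} = \frac{1}{\frac{8}{3} + \frac{8 \left(1 \left(-5\right) - 8\right)}{3}} = \frac{1}{\frac{8}{3} + \frac{8 \left(-5 - 8\right)}{3}} = \frac{1}{\frac{8}{3} + \frac{8}{3} \left(-13\right)} = \frac{1}{\frac{8}{3} - \frac{104}{3}} = \frac{1}{-32} = - \frac{1}{32}$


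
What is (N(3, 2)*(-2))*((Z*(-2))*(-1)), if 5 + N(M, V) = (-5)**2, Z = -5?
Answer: 400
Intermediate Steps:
N(M, V) = 20 (N(M, V) = -5 + (-5)**2 = -5 + 25 = 20)
(N(3, 2)*(-2))*((Z*(-2))*(-1)) = (20*(-2))*(-5*(-2)*(-1)) = -400*(-1) = -40*(-10) = 400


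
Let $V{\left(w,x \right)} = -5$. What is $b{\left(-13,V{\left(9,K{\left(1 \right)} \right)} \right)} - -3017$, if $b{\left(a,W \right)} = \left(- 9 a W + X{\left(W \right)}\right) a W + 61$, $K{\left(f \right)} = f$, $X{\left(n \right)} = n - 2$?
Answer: $-35402$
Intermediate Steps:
$X{\left(n \right)} = -2 + n$
$b{\left(a,W \right)} = 61 + W a \left(-2 + W - 9 W a\right)$ ($b{\left(a,W \right)} = \left(- 9 a W + \left(-2 + W\right)\right) a W + 61 = \left(- 9 W a + \left(-2 + W\right)\right) a W + 61 = \left(-2 + W - 9 W a\right) a W + 61 = a \left(-2 + W - 9 W a\right) W + 61 = W a \left(-2 + W - 9 W a\right) + 61 = 61 + W a \left(-2 + W - 9 W a\right)$)
$b{\left(-13,V{\left(9,K{\left(1 \right)} \right)} \right)} - -3017 = \left(61 - 9 \left(-5\right)^{2} \left(-13\right)^{2} - - 65 \left(-2 - 5\right)\right) - -3017 = \left(61 - 225 \cdot 169 - \left(-65\right) \left(-7\right)\right) + 3017 = \left(61 - 38025 - 455\right) + 3017 = -38419 + 3017 = -35402$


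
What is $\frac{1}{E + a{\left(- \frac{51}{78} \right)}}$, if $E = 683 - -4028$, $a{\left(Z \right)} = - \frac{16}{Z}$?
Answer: $\frac{17}{80503} \approx 0.00021117$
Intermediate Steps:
$E = 4711$ ($E = 683 + 4028 = 4711$)
$\frac{1}{E + a{\left(- \frac{51}{78} \right)}} = \frac{1}{4711 - \frac{16}{\left(-51\right) \frac{1}{78}}} = \frac{1}{4711 - \frac{16}{- \frac{17}{26}}} = \frac{1}{4711 - - \frac{416}{17}} = \frac{1}{4711 + \frac{416}{17}} = \frac{1}{\frac{80503}{17}} = \frac{17}{80503}$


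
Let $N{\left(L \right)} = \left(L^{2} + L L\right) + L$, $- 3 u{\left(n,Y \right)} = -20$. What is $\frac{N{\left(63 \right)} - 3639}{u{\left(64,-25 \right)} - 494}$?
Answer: $- \frac{6543}{731} \approx -8.9507$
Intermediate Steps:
$u{\left(n,Y \right)} = \frac{20}{3}$ ($u{\left(n,Y \right)} = \left(- \frac{1}{3}\right) \left(-20\right) = \frac{20}{3}$)
$N{\left(L \right)} = L + 2 L^{2}$ ($N{\left(L \right)} = \left(L^{2} + L^{2}\right) + L = 2 L^{2} + L = L + 2 L^{2}$)
$\frac{N{\left(63 \right)} - 3639}{u{\left(64,-25 \right)} - 494} = \frac{63 \left(1 + 2 \cdot 63\right) - 3639}{\frac{20}{3} - 494} = \frac{63 \left(1 + 126\right) - 3639}{- \frac{1462}{3}} = \left(63 \cdot 127 - 3639\right) \left(- \frac{3}{1462}\right) = \left(8001 - 3639\right) \left(- \frac{3}{1462}\right) = 4362 \left(- \frac{3}{1462}\right) = - \frac{6543}{731}$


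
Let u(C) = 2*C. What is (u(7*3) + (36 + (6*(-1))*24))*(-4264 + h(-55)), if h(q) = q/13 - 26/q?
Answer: 18308682/65 ≈ 2.8167e+5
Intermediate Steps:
h(q) = -26/q + q/13 (h(q) = q*(1/13) - 26/q = q/13 - 26/q = -26/q + q/13)
(u(7*3) + (36 + (6*(-1))*24))*(-4264 + h(-55)) = (2*(7*3) + (36 + (6*(-1))*24))*(-4264 + (-26/(-55) + (1/13)*(-55))) = (2*21 + (36 - 6*24))*(-4264 + (-26*(-1/55) - 55/13)) = (42 + (36 - 144))*(-4264 + (26/55 - 55/13)) = (42 - 108)*(-4264 - 2687/715) = -66*(-3051447/715) = 18308682/65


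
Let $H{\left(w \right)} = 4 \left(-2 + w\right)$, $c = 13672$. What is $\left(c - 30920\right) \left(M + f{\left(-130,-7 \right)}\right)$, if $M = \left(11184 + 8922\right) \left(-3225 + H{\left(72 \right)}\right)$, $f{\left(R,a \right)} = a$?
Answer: $1021291628896$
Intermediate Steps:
$H{\left(w \right)} = -8 + 4 w$
$M = -59212170$ ($M = \left(11184 + 8922\right) \left(-3225 + \left(-8 + 4 \cdot 72\right)\right) = 20106 \left(-3225 + \left(-8 + 288\right)\right) = 20106 \left(-3225 + 280\right) = 20106 \left(-2945\right) = -59212170$)
$\left(c - 30920\right) \left(M + f{\left(-130,-7 \right)}\right) = \left(13672 - 30920\right) \left(-59212170 - 7\right) = \left(-17248\right) \left(-59212177\right) = 1021291628896$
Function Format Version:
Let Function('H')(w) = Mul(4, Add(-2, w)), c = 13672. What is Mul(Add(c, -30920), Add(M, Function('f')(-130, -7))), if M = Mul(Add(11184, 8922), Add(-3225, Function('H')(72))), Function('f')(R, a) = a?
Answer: 1021291628896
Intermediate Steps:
Function('H')(w) = Add(-8, Mul(4, w))
M = -59212170 (M = Mul(Add(11184, 8922), Add(-3225, Add(-8, Mul(4, 72)))) = Mul(20106, Add(-3225, Add(-8, 288))) = Mul(20106, Add(-3225, 280)) = Mul(20106, -2945) = -59212170)
Mul(Add(c, -30920), Add(M, Function('f')(-130, -7))) = Mul(Add(13672, -30920), Add(-59212170, -7)) = Mul(-17248, -59212177) = 1021291628896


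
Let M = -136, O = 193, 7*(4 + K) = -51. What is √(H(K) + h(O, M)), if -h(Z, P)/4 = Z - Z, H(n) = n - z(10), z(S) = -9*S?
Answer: √3857/7 ≈ 8.8721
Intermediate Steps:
K = -79/7 (K = -4 + (⅐)*(-51) = -4 - 51/7 = -79/7 ≈ -11.286)
H(n) = 90 + n (H(n) = n - (-9)*10 = n - 1*(-90) = n + 90 = 90 + n)
h(Z, P) = 0 (h(Z, P) = -4*(Z - Z) = -4*0 = 0)
√(H(K) + h(O, M)) = √((90 - 79/7) + 0) = √(551/7 + 0) = √(551/7) = √3857/7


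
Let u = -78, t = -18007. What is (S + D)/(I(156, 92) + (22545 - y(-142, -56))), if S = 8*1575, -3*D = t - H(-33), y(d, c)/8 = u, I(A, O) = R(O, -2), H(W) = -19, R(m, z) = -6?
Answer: 18596/23163 ≈ 0.80283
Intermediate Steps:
I(A, O) = -6
y(d, c) = -624 (y(d, c) = 8*(-78) = -624)
D = 5996 (D = -(-18007 - 1*(-19))/3 = -(-18007 + 19)/3 = -1/3*(-17988) = 5996)
S = 12600
(S + D)/(I(156, 92) + (22545 - y(-142, -56))) = (12600 + 5996)/(-6 + (22545 - 1*(-624))) = 18596/(-6 + (22545 + 624)) = 18596/(-6 + 23169) = 18596/23163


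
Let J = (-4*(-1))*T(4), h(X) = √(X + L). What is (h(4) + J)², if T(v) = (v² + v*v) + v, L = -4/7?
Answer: 145176/7 + 576*√42/7 ≈ 21273.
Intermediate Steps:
L = -4/7 (L = -4*⅐ = -4/7 ≈ -0.57143)
h(X) = √(-4/7 + X) (h(X) = √(X - 4/7) = √(-4/7 + X))
T(v) = v + 2*v² (T(v) = (v² + v²) + v = 2*v² + v = v + 2*v²)
J = 144 (J = (-4*(-1))*(4*(1 + 2*4)) = 4*(4*(1 + 8)) = 4*(4*9) = 4*36 = 144)
(h(4) + J)² = (√(-28 + 49*4)/7 + 144)² = (√(-28 + 196)/7 + 144)² = (√168/7 + 144)² = ((2*√42)/7 + 144)² = (2*√42/7 + 144)² = (144 + 2*√42/7)²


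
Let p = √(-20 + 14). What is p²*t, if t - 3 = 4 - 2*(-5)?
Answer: -102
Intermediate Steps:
t = 17 (t = 3 + (4 - 2*(-5)) = 3 + (4 + 10) = 3 + 14 = 17)
p = I*√6 (p = √(-6) = I*√6 ≈ 2.4495*I)
p²*t = (I*√6)²*17 = -6*17 = -102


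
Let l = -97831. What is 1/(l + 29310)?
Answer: -1/68521 ≈ -1.4594e-5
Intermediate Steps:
1/(l + 29310) = 1/(-97831 + 29310) = 1/(-68521) = -1/68521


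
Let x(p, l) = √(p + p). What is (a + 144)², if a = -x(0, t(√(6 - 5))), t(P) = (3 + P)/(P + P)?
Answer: 20736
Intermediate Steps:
t(P) = (3 + P)/(2*P) (t(P) = (3 + P)/((2*P)) = (3 + P)*(1/(2*P)) = (3 + P)/(2*P))
x(p, l) = √2*√p (x(p, l) = √(2*p) = √2*√p)
a = 0 (a = -√2*√0 = -√2*0 = -1*0 = 0)
(a + 144)² = (0 + 144)² = 144² = 20736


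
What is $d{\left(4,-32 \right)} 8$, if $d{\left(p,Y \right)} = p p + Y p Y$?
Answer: $32896$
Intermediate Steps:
$d{\left(p,Y \right)} = p^{2} + p Y^{2}$
$d{\left(4,-32 \right)} 8 = 4 \left(4 + \left(-32\right)^{2}\right) 8 = 4 \left(4 + 1024\right) 8 = 4 \cdot 1028 \cdot 8 = 4112 \cdot 8 = 32896$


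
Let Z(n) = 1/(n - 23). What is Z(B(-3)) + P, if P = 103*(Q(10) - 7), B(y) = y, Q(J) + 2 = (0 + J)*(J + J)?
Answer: 511497/26 ≈ 19673.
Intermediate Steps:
Q(J) = -2 + 2*J² (Q(J) = -2 + (0 + J)*(J + J) = -2 + J*(2*J) = -2 + 2*J²)
Z(n) = 1/(-23 + n)
P = 19673 (P = 103*((-2 + 2*10²) - 7) = 103*((-2 + 2*100) - 7) = 103*((-2 + 200) - 7) = 103*(198 - 7) = 103*191 = 19673)
Z(B(-3)) + P = 1/(-23 - 3) + 19673 = 1/(-26) + 19673 = -1/26 + 19673 = 511497/26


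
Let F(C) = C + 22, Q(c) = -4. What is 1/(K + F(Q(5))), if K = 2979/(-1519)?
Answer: 1519/24363 ≈ 0.062349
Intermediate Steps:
F(C) = 22 + C
K = -2979/1519 (K = 2979*(-1/1519) = -2979/1519 ≈ -1.9612)
1/(K + F(Q(5))) = 1/(-2979/1519 + (22 - 4)) = 1/(-2979/1519 + 18) = 1/(24363/1519) = 1519/24363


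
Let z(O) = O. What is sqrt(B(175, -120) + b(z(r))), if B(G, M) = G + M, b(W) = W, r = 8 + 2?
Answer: sqrt(65) ≈ 8.0623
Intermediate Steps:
r = 10
sqrt(B(175, -120) + b(z(r))) = sqrt((175 - 120) + 10) = sqrt(55 + 10) = sqrt(65)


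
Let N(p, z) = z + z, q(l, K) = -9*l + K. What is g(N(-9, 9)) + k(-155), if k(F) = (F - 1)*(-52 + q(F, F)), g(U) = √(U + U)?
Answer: -185322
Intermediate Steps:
q(l, K) = K - 9*l
N(p, z) = 2*z
g(U) = √2*√U (g(U) = √(2*U) = √2*√U)
k(F) = (-1 + F)*(-52 - 8*F) (k(F) = (F - 1)*(-52 + (F - 9*F)) = (-1 + F)*(-52 - 8*F))
g(N(-9, 9)) + k(-155) = √2*√(2*9) + (52 - 44*(-155) - 8*(-155)²) = √2*√18 + (52 + 6820 - 8*24025) = √2*(3*√2) + (52 + 6820 - 192200) = 6 - 185328 = -185322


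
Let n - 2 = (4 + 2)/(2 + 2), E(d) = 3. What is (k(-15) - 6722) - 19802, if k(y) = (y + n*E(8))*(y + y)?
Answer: -26389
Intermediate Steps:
n = 7/2 (n = 2 + (4 + 2)/(2 + 2) = 2 + 6/4 = 2 + 6*(¼) = 2 + 3/2 = 7/2 ≈ 3.5000)
k(y) = 2*y*(21/2 + y) (k(y) = (y + (7/2)*3)*(y + y) = (y + 21/2)*(2*y) = (21/2 + y)*(2*y) = 2*y*(21/2 + y))
(k(-15) - 6722) - 19802 = (-15*(21 + 2*(-15)) - 6722) - 19802 = (-15*(21 - 30) - 6722) - 19802 = (-15*(-9) - 6722) - 19802 = (135 - 6722) - 19802 = -6587 - 19802 = -26389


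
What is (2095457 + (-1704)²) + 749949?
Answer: 5749022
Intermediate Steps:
(2095457 + (-1704)²) + 749949 = (2095457 + 2903616) + 749949 = 4999073 + 749949 = 5749022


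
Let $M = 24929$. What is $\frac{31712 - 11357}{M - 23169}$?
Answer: $\frac{4071}{352} \approx 11.565$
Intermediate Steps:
$\frac{31712 - 11357}{M - 23169} = \frac{31712 - 11357}{24929 - 23169} = \frac{20355}{1760} = 20355 \cdot \frac{1}{1760} = \frac{4071}{352}$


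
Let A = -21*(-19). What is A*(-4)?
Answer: -1596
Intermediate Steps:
A = 399
A*(-4) = 399*(-4) = -1596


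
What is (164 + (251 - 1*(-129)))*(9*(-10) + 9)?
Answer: -44064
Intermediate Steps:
(164 + (251 - 1*(-129)))*(9*(-10) + 9) = (164 + (251 + 129))*(-90 + 9) = (164 + 380)*(-81) = 544*(-81) = -44064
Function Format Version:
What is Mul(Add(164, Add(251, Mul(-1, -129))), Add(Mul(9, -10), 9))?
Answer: -44064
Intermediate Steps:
Mul(Add(164, Add(251, Mul(-1, -129))), Add(Mul(9, -10), 9)) = Mul(Add(164, Add(251, 129)), Add(-90, 9)) = Mul(Add(164, 380), -81) = Mul(544, -81) = -44064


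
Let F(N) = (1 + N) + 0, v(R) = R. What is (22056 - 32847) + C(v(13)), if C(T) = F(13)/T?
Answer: -140269/13 ≈ -10790.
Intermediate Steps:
F(N) = 1 + N
C(T) = 14/T (C(T) = (1 + 13)/T = 14/T)
(22056 - 32847) + C(v(13)) = (22056 - 32847) + 14/13 = -10791 + 14*(1/13) = -10791 + 14/13 = -140269/13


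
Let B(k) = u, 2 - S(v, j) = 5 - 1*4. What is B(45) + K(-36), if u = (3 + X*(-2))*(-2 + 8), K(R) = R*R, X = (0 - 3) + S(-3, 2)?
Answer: 1338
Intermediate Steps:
S(v, j) = 1 (S(v, j) = 2 - (5 - 1*4) = 2 - (5 - 4) = 2 - 1*1 = 2 - 1 = 1)
X = -2 (X = (0 - 3) + 1 = -3 + 1 = -2)
K(R) = R**2
u = 42 (u = (3 - 2*(-2))*(-2 + 8) = (3 + 4)*6 = 7*6 = 42)
B(k) = 42
B(45) + K(-36) = 42 + (-36)**2 = 42 + 1296 = 1338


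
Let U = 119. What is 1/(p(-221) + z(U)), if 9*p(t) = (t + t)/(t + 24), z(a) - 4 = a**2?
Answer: 1773/25114987 ≈ 7.0595e-5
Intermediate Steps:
z(a) = 4 + a**2
p(t) = 2*t/(9*(24 + t)) (p(t) = ((t + t)/(t + 24))/9 = ((2*t)/(24 + t))/9 = (2*t/(24 + t))/9 = 2*t/(9*(24 + t)))
1/(p(-221) + z(U)) = 1/((2/9)*(-221)/(24 - 221) + (4 + 119**2)) = 1/((2/9)*(-221)/(-197) + (4 + 14161)) = 1/((2/9)*(-221)*(-1/197) + 14165) = 1/(442/1773 + 14165) = 1/(25114987/1773) = 1773/25114987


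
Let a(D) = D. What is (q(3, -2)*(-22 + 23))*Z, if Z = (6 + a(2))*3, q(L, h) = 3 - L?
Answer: 0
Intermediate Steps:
Z = 24 (Z = (6 + 2)*3 = 8*3 = 24)
(q(3, -2)*(-22 + 23))*Z = ((3 - 1*3)*(-22 + 23))*24 = ((3 - 3)*1)*24 = (0*1)*24 = 0*24 = 0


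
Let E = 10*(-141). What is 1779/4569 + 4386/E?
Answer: -973958/357905 ≈ -2.7213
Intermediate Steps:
E = -1410
1779/4569 + 4386/E = 1779/4569 + 4386/(-1410) = 1779*(1/4569) + 4386*(-1/1410) = 593/1523 - 731/235 = -973958/357905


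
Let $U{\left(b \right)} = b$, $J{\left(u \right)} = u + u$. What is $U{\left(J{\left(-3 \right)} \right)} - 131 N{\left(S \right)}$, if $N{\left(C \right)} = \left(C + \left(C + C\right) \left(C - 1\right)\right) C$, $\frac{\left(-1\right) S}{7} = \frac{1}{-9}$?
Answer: $- \frac{36469}{729} \approx -50.026$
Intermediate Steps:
$S = \frac{7}{9}$ ($S = - \frac{7}{-9} = \left(-7\right) \left(- \frac{1}{9}\right) = \frac{7}{9} \approx 0.77778$)
$N{\left(C \right)} = C \left(C + 2 C \left(-1 + C\right)\right)$ ($N{\left(C \right)} = \left(C + 2 C \left(-1 + C\right)\right) C = C \left(C + 2 C \left(-1 + C\right)\right)$)
$J{\left(u \right)} = 2 u$
$U{\left(J{\left(-3 \right)} \right)} - 131 N{\left(S \right)} = 2 \left(-3\right) - 131 \left(\frac{7}{9}\right)^{2} \left(-1 + 2 \cdot \frac{7}{9}\right) = -6 - 131 \frac{49 \left(-1 + \frac{14}{9}\right)}{81} = -6 - 131 \cdot \frac{49}{81} \cdot \frac{5}{9} = -6 - \frac{32095}{729} = - \frac{36469}{729}$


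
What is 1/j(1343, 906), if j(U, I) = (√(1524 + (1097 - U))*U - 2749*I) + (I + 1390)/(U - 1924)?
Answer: -8578864645/21358562922711371 - 27755781*√142/42717125845422742 ≈ -4.0940e-7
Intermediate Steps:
j(U, I) = -2749*I + U*√(2621 - U) + (1390 + I)/(-1924 + U) (j(U, I) = (√(2621 - U)*U - 2749*I) + (1390 + I)/(-1924 + U) = (U*√(2621 - U) - 2749*I) + (1390 + I)/(-1924 + U) = (-2749*I + U*√(2621 - U)) + (1390 + I)/(-1924 + U) = -2749*I + U*√(2621 - U) + (1390 + I)/(-1924 + U))
1/j(1343, 906) = 1/((1390 + 5289077*906 + 1343²*√(2621 - 1*1343) - 2749*906*1343 - 1924*1343*√(2621 - 1*1343))/(-1924 + 1343)) = 1/((1390 + 4791903762 + 1803649*√(2621 - 1343) - 3344867742 - 1924*1343*√(2621 - 1343))/(-581)) = 1/(-(1390 + 4791903762 + 1803649*√1278 - 3344867742 - 1924*1343*√1278)/581) = 1/(-(1390 + 4791903762 + 1803649*(3*√142) - 3344867742 - 1924*1343*3*√142)/581) = 1/(-(1390 + 4791903762 + 5410947*√142 - 3344867742 - 7751796*√142)/581) = 1/(-(1447037410 - 2340849*√142)/581) = 1/(-206719630/83 + 4029*√142)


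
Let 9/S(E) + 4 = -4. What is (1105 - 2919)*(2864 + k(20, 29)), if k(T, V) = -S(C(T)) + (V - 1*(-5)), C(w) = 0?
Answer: -21036051/4 ≈ -5.2590e+6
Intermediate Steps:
S(E) = -9/8 (S(E) = 9/(-4 - 4) = 9/(-8) = 9*(-1/8) = -9/8)
k(T, V) = 49/8 + V (k(T, V) = -1*(-9/8) + (V - 1*(-5)) = 9/8 + (V + 5) = 9/8 + (5 + V) = 49/8 + V)
(1105 - 2919)*(2864 + k(20, 29)) = (1105 - 2919)*(2864 + (49/8 + 29)) = -1814*(2864 + 281/8) = -1814*23193/8 = -21036051/4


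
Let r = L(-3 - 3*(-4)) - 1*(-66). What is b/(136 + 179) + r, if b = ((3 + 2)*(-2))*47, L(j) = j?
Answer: 4631/63 ≈ 73.508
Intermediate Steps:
r = 75 (r = (-3 - 3*(-4)) - 1*(-66) = (-3 + 12) + 66 = 9 + 66 = 75)
b = -470 (b = (5*(-2))*47 = -10*47 = -470)
b/(136 + 179) + r = -470/(136 + 179) + 75 = -470/315 + 75 = -470*1/315 + 75 = -94/63 + 75 = 4631/63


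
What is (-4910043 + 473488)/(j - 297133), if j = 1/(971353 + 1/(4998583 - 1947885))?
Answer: 13146864080979409225/880495601871298837 ≈ 14.931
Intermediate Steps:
j = 3050698/2963304654395 (j = 1/(971353 + 1/3050698) = 1/(2963304654395/3050698) = 3050698/2963304654395 ≈ 1.0295e-6)
(-4910043 + 473488)/(j - 297133) = (-4910043 + 473488)/(3050698/2963304654395 - 297133) = -4436555/(-880495601871298837/2963304654395) = -4436555*(-2963304654395/880495601871298837) = 13146864080979409225/880495601871298837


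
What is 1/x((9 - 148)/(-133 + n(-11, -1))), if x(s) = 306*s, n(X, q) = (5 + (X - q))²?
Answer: 6/2363 ≈ 0.0025391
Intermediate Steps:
n(X, q) = (5 + X - q)²
1/x((9 - 148)/(-133 + n(-11, -1))) = 1/(306*((9 - 148)/(-133 + (5 - 11 - 1*(-1))²))) = 1/(306*(-139/(-133 + (5 - 11 + 1)²))) = 1/(306*(-139/(-133 + (-5)²))) = 1/(306*(-139/(-133 + 25))) = 1/(306*(-139/(-108))) = 1/(306*(-139*(-1/108))) = 1/(306*(139/108)) = 1/(2363/6) = 6/2363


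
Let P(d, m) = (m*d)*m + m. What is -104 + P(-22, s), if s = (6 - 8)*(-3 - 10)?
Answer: -14950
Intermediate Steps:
s = 26 (s = -2*(-13) = 26)
P(d, m) = m + d*m² (P(d, m) = (d*m)*m + m = d*m² + m = m + d*m²)
-104 + P(-22, s) = -104 + 26*(1 - 22*26) = -104 + 26*(1 - 572) = -104 + 26*(-571) = -104 - 14846 = -14950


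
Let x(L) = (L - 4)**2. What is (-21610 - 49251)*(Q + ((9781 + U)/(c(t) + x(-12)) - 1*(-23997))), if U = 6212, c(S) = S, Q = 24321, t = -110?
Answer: -501017102481/146 ≈ -3.4316e+9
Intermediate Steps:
x(L) = (-4 + L)**2
(-21610 - 49251)*(Q + ((9781 + U)/(c(t) + x(-12)) - 1*(-23997))) = (-21610 - 49251)*(24321 + ((9781 + 6212)/(-110 + (-4 - 12)**2) - 1*(-23997))) = -70861*(24321 + (15993/(-110 + (-16)**2) + 23997)) = -70861*(24321 + (15993/(-110 + 256) + 23997)) = -70861*(24321 + (15993/146 + 23997)) = -70861*(24321 + 3519555/146) = -70861*7070421/146 = -501017102481/146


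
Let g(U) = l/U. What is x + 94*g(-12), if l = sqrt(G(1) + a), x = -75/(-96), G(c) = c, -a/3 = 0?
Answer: -677/96 ≈ -7.0521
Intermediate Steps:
a = 0 (a = -3*0 = 0)
x = 25/32 (x = -75*(-1/96) = 25/32 ≈ 0.78125)
l = 1 (l = sqrt(1 + 0) = sqrt(1) = 1)
g(U) = 1/U
x + 94*g(-12) = 25/32 + 94/(-12) = 25/32 + 94*(-1/12) = 25/32 - 47/6 = -677/96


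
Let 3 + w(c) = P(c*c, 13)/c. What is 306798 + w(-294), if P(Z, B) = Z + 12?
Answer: 15018547/49 ≈ 3.0650e+5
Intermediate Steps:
P(Z, B) = 12 + Z
w(c) = -3 + (12 + c**2)/c (w(c) = -3 + (12 + c*c)/c = -3 + (12 + c**2)/c)
306798 + w(-294) = 306798 + (-3 - 294 + 12/(-294)) = 306798 + (-3 - 294 + 12*(-1/294)) = 306798 + (-3 - 294 - 2/49) = 306798 - 14555/49 = 15018547/49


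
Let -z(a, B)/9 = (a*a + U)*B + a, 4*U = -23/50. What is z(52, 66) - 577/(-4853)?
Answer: -779671124657/485300 ≈ -1.6066e+6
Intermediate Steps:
U = -23/200 (U = (-23/50)/4 = (-23*1/50)/4 = (¼)*(-23/50) = -23/200 ≈ -0.11500)
z(a, B) = -9*a - 9*B*(-23/200 + a²) (z(a, B) = -9*((a*a - 23/200)*B + a) = -9*((a² - 23/200)*B + a) = -9*((-23/200 + a²)*B + a) = -9*(B*(-23/200 + a²) + a) = -9*(a + B*(-23/200 + a²)) = -9*a - 9*B*(-23/200 + a²))
z(52, 66) - 577/(-4853) = (-9*52 + (207/200)*66 - 9*66*52²) - 577/(-4853) = (-468 + 6831/100 - 9*66*2704) - 577*(-1)/4853 = (-468 + 6831/100 - 1606176) - 1*(-577/4853) = -160657569/100 + 577/4853 = -779671124657/485300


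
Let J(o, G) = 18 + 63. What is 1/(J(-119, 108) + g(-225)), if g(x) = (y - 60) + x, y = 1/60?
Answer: -60/12239 ≈ -0.0049024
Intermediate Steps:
y = 1/60 ≈ 0.016667
g(x) = -3599/60 + x (g(x) = (1/60 - 60) + x = -3599/60 + x)
J(o, G) = 81
1/(J(-119, 108) + g(-225)) = 1/(81 + (-3599/60 - 225)) = 1/(81 - 17099/60) = 1/(-12239/60) = -60/12239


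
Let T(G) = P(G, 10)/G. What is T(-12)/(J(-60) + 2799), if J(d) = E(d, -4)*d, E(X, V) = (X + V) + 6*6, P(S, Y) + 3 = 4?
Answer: -1/53748 ≈ -1.8605e-5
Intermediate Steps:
P(S, Y) = 1 (P(S, Y) = -3 + 4 = 1)
E(X, V) = 36 + V + X (E(X, V) = (V + X) + 36 = 36 + V + X)
T(G) = 1/G
J(d) = d*(32 + d) (J(d) = (36 - 4 + d)*d = (32 + d)*d = d*(32 + d))
T(-12)/(J(-60) + 2799) = 1/((-12)*(-60*(32 - 60) + 2799)) = -1/(12*(-60*(-28) + 2799)) = -1/(12*(1680 + 2799)) = -1/12/4479 = -1/12*1/4479 = -1/53748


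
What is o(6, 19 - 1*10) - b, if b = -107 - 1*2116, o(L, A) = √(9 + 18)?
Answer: 2223 + 3*√3 ≈ 2228.2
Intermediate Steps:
o(L, A) = 3*√3 (o(L, A) = √27 = 3*√3)
b = -2223 (b = -107 - 2116 = -2223)
o(6, 19 - 1*10) - b = 3*√3 - 1*(-2223) = 3*√3 + 2223 = 2223 + 3*√3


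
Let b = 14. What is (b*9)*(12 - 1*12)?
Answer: 0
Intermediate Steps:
(b*9)*(12 - 1*12) = (14*9)*(12 - 1*12) = 126*(12 - 12) = 126*0 = 0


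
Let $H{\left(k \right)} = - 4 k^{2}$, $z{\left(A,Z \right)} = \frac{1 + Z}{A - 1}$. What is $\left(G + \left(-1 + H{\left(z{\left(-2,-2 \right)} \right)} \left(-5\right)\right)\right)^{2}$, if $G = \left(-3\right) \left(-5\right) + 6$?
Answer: $\frac{40000}{81} \approx 493.83$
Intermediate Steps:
$z{\left(A,Z \right)} = \frac{1 + Z}{-1 + A}$
$G = 21$ ($G = 15 + 6 = 21$)
$\left(G + \left(-1 + H{\left(z{\left(-2,-2 \right)} \right)} \left(-5\right)\right)\right)^{2} = \left(21 - \left(1 - - 4 \left(\frac{1 - 2}{-1 - 2}\right)^{2} \left(-5\right)\right)\right)^{2} = \left(21 - \left(1 - - 4 \left(\frac{1}{-3} \left(-1\right)\right)^{2} \left(-5\right)\right)\right)^{2} = \left(21 - \left(1 - - 4 \left(\left(- \frac{1}{3}\right) \left(-1\right)\right)^{2} \left(-5\right)\right)\right)^{2} = \left(21 - \left(1 - - \frac{4}{9} \left(-5\right)\right)\right)^{2} = \left(21 - \left(1 - \left(-4\right) \frac{1}{9} \left(-5\right)\right)\right)^{2} = \left(21 - - \frac{11}{9}\right)^{2} = \left(21 + \left(-1 + \frac{20}{9}\right)\right)^{2} = \left(21 + \frac{11}{9}\right)^{2} = \left(\frac{200}{9}\right)^{2} = \frac{40000}{81}$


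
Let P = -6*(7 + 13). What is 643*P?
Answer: -77160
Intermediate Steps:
P = -120 (P = -6*20 = -120)
643*P = 643*(-120) = -77160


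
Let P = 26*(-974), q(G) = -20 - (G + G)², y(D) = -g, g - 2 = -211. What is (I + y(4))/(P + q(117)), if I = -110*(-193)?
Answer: -21439/80100 ≈ -0.26765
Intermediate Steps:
g = -209 (g = 2 - 211 = -209)
y(D) = 209 (y(D) = -1*(-209) = 209)
q(G) = -20 - 4*G² (q(G) = -20 - (2*G)² = -20 - 4*G²)
P = -25324
I = 21230
(I + y(4))/(P + q(117)) = (21230 + 209)/(-25324 + (-20 - 4*117²)) = 21439/(-25324 + (-20 - 4*13689)) = 21439/(-25324 + (-20 - 54756)) = 21439/(-25324 - 54776) = 21439/(-80100) = 21439*(-1/80100) = -21439/80100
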